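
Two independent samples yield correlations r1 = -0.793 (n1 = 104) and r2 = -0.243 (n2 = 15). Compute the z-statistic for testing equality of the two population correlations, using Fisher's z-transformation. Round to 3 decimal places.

-2.723

z1 = atanh(-0.793) = -1.079463,  z2 = atanh(-0.243) = -0.247960
SE = √(1/(n1−3) + 1/(n2−3)) = √(1/101 + 1/12) = √(0.0099010 + 0.0833333) = √0.0932343 = 0.305343
z = (z1 − z2)/SE = (-1.079463 − (-0.247960)) / 0.305343 = -0.831503 / 0.305343 = -2.723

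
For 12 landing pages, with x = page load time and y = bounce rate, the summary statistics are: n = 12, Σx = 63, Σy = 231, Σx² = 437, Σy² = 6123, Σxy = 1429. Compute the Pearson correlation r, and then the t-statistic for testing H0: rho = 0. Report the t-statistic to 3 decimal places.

1.887

S_xy = nΣxy − ΣxΣy = 12·1429 − 63·231 = 17148 − 14553 = 2595
S_xx = nΣx² − (Σx)² = 12·437 − 63² = 5244 − 3969 = 1275
S_yy = nΣy² − (Σy)² = 12·6123 − 231² = 73476 − 53361 = 20115
r = S_xy / √(S_xx·S_yy) = 2595 / √(1275·20115) = 2595 / √25646625 = 2595 / 5064.2497 = 0.5124
t = r·√(n−2)/√(1−r²) = 0.5124·√10 / √(1−0.262554) = 1.620351 / 0.858747 = 1.887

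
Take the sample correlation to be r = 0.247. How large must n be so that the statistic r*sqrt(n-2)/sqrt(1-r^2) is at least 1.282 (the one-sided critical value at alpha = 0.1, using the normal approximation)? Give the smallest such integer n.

28

Need r·√(n−2)/√(1−r²) ≥ 1.282
√(n−2) ≥ 1.282·√(1−0.061009) / 0.247 = 1.282·0.969015 / 0.247 = 5.0295
n−2 ≥ 25.2959  ⇒  n ≥ 27.2959
Smallest integer n = 28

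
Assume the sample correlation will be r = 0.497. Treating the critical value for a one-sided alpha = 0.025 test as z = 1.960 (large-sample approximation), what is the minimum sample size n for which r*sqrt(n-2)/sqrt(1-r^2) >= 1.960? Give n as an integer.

14

Need r·√(n−2)/√(1−r²) ≥ 1.960
√(n−2) ≥ 1.960·√(1−0.247009) / 0.497 = 1.960·0.867751 / 0.497 = 3.4221
n−2 ≥ 11.7108  ⇒  n ≥ 13.7108
Smallest integer n = 14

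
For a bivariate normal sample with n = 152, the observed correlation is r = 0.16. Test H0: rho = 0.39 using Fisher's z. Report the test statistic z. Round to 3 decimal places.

Fisher z: atanh(0.16) = 0.161387, atanh(0.39) = 0.411800
z = (z_r − z_0)·√(n−3) = (0.161387 − 0.411800)·√149 = -0.250413 · 12.206556 = -3.057

-3.057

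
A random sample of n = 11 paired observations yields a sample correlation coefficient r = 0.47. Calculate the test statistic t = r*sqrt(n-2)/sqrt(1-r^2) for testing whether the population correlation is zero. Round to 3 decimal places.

t = r·√(n−2) / √(1−r²) with r = 0.47, n = 11
  = 0.47·√9 / √(1 − 0.2209)
  = 0.47·3.000000 / 0.882666
  = 1.410000 / 0.882666 = 1.597

1.597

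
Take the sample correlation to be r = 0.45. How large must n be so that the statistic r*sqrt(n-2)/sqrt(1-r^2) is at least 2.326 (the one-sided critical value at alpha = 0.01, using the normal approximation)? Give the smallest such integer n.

24

r√(n−2)/√(1−r²) ≥ 2.326  ⇔  n−2 ≥ (2.326)²·(1−r²)/r²
(1−r²)/r² = (1−0.2025)/0.2025 = 3.9383
n ≥ 2 + 5.410276·3.9383 = 2 + 21.3073 = 23.3073
⌈23.3073⌉ = 24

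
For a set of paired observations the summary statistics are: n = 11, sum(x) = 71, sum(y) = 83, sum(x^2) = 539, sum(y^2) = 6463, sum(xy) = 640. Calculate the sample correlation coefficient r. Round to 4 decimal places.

0.1519

Numerator: nΣxy − (Σx)(Σy) = 11·640 − (71)(83) = 1147
Denominator: √[(nΣx²−(Σx)²)(nΣy²−(Σy)²)]
  nΣx²−(Σx)² = 11·539 − 5041 = 888;  nΣy²−(Σy)² = 11·6463 − 6889 = 64204
  √(888·64204) = √57013152 = 7550.7054
r = 1147 / 7550.7054 = 0.1519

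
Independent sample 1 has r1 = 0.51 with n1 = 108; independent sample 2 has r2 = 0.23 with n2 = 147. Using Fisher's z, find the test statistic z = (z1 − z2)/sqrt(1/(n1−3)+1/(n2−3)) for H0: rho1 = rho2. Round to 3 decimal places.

2.560

z1 = atanh(0.51) = 0.562730,  z2 = atanh(0.23) = 0.234189
SE = √(1/(n1−3) + 1/(n2−3)) = √(1/105 + 1/144) = √(0.0095238 + 0.0069444) = √0.0164682 = 0.128328
z = (z1 − z2)/SE = (0.562730 − 0.234189) / 0.128328 = 0.328541 / 0.128328 = 2.560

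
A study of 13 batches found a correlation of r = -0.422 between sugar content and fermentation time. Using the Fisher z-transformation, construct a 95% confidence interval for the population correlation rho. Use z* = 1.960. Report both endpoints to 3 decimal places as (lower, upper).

Fisher z: z_r = atanh(r) = ½·ln((1+(-0.422))/(1−(-0.422))) = -0.450123
SE(z) = 1/√(n−3) = 1/√10 = 0.316228
95% ⇒ z* = 1.960; margin = 1.960·0.316228 = 0.619807
CI on z-scale: (-1.069930, 0.169684)
Back-transform: tanh(-1.069930) = -0.789435, tanh(0.169684) = 0.168074

(-0.789, 0.168)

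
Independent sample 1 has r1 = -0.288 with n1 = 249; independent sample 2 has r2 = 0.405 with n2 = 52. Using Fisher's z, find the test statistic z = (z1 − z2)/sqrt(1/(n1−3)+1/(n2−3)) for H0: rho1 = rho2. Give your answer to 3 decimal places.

Fisher z-transforms: z1 = atanh(-0.288) = -0.296384, z2 = atanh(0.405) = 0.429616; difference d = -0.726000
Var(d) = 1/246 + 1/49 = 0.0040650 + 0.0204082 = 0.0244732
z = d/√Var(d) = -0.726000 / √0.0244732 = -0.726000 / 0.156439 = -4.641

-4.641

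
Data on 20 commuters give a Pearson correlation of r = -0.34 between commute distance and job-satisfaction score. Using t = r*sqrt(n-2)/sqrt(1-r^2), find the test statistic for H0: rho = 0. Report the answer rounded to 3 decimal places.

-1.534

t = r·√(n−2) / √(1−r²) with r = -0.34, n = 20
  = -0.34·√18 / √(1 − 0.1156)
  = -0.34·4.242641 / 0.940425
  = -1.442498 / 0.940425 = -1.534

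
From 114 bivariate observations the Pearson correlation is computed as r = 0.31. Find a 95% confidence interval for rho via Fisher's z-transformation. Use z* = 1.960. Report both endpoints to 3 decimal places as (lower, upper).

(0.134, 0.467)

Fisher z: z_r = atanh(r) = ½·ln((1+0.31)/(1−0.31)) = 0.320545
SE(z) = 1/√(n−3) = 1/√111 = 0.094916
95% ⇒ z* = 1.960; margin = 1.960·0.094916 = 0.186035
CI on z-scale: (0.134510, 0.506580)
Back-transform: tanh(0.134510) = 0.133705, tanh(0.506580) = 0.467276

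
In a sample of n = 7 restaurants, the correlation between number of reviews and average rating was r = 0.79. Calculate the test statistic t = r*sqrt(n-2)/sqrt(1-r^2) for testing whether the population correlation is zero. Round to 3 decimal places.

1 − r² = 1 − 0.6241 = 0.3759;  √(1−r²) = 0.613107
√(n−2) = √5 = 2.236068
t = r·√(n−2)/√(1−r²) = 0.79 · 2.236068 / 0.613107 = 2.881

2.881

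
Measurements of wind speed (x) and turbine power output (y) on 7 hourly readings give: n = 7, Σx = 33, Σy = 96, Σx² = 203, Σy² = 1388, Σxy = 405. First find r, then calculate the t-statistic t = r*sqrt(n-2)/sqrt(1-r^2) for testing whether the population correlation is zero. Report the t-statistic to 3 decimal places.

S_xy = nΣxy − ΣxΣy = 7·405 − 33·96 = 2835 − 3168 = -333
S_xx = nΣx² − (Σx)² = 7·203 − 33² = 1421 − 1089 = 332
S_yy = nΣy² − (Σy)² = 7·1388 − 96² = 9716 − 9216 = 500
r = S_xy / √(S_xx·S_yy) = -333 / √(332·500) = -333 / √166000 = -333 / 407.4310 = -0.8173
t = r·√(n−2)/√(1−r²) = -0.8173·√5 / √(1−0.667979) = -1.827538 / 0.576213 = -3.172

-3.172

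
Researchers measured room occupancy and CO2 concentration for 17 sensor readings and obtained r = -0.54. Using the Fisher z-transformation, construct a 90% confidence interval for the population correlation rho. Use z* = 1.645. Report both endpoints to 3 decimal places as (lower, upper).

Fisher z: z_r = atanh(r) = ½·ln((1+(-0.54))/(1−(-0.54))) = -0.604156
SE(z) = 1/√(n−3) = 1/√14 = 0.267261
90% ⇒ z* = 1.645; margin = 1.645·0.267261 = 0.439644
CI on z-scale: (-1.043800, -0.164512)
Back-transform: tanh(-1.043800) = -0.779384, tanh(-0.164512) = -0.163044

(-0.779, -0.163)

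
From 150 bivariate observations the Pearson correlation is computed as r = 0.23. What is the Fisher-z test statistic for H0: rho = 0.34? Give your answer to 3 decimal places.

-1.454

z_r = atanh(0.23) = 0.234189,  z_0 = atanh(0.34) = 0.354093
SE = 1/√(n−3) = 1/√147 = 0.082479
z = (z_r − z_0)/SE = (0.234189 − 0.354093) / 0.082479 = -0.119904 / 0.082479 = -1.454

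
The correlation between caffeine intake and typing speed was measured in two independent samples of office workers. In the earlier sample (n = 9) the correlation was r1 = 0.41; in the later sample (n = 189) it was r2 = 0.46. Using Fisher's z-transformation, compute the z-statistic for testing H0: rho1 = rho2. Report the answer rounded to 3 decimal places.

z1 = atanh(0.41) = 0.435611,  z2 = atanh(0.46) = 0.497311
SE = √(1/(n1−3) + 1/(n2−3)) = √(1/6 + 1/186) = √(0.1666667 + 0.0053763) = √0.1720430 = 0.414781
z = (z1 − z2)/SE = (0.435611 − 0.497311) / 0.414781 = -0.061700 / 0.414781 = -0.149

-0.149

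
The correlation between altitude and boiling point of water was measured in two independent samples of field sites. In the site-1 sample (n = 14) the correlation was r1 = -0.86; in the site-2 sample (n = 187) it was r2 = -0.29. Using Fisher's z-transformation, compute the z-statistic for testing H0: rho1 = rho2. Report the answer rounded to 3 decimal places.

-3.205

Fisher z-transforms: z1 = atanh(-0.86) = -1.293345, z2 = atanh(-0.29) = -0.298566; difference d = -0.994779
Var(d) = 1/11 + 1/184 = 0.0909091 + 0.0054348 = 0.0963439
z = d/√Var(d) = -0.994779 / √0.0963439 = -0.994779 / 0.310393 = -3.205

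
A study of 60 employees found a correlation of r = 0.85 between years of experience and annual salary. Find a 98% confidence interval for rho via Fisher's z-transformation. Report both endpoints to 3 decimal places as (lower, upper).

Fisher z: z_r = atanh(r) = ½·ln((1+0.85)/(1−0.85)) = 1.256153
SE(z) = 1/√(n−3) = 1/√57 = 0.132453
98% ⇒ z* = 2.326; margin = 2.326·0.132453 = 0.308086
CI on z-scale: (0.948067, 1.564239)
Back-transform: tanh(0.948067) = 0.738907, tanh(1.564239) = 0.916105

(0.739, 0.916)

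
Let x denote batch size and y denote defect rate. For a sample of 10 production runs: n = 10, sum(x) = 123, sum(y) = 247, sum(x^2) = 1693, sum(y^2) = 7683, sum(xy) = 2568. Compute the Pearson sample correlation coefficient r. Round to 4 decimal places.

-0.8807

S_xy = nΣxy − ΣxΣy = 10·2568 − 123·247 = 25680 − 30381 = -4701
S_xx = nΣx² − (Σx)² = 10·1693 − 123² = 16930 − 15129 = 1801
S_yy = nΣy² − (Σy)² = 10·7683 − 247² = 76830 − 61009 = 15821
r = S_xy / √(S_xx·S_yy) = -4701 / √(1801·15821) = -4701 / √28493621 = -4701 / 5337.9416 = -0.8807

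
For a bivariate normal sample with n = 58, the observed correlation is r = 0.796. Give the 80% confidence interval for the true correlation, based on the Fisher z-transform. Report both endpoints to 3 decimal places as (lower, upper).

(0.723, 0.851)

Fisher z: z_r = atanh(r) = ½·ln((1+0.796)/(1−0.796)) = 1.087599
SE(z) = 1/√(n−3) = 1/√55 = 0.134840
80% ⇒ z* = 1.282; margin = 1.282·0.134840 = 0.172865
CI on z-scale: (0.914734, 1.260464)
Back-transform: tanh(0.914734) = 0.723397, tanh(1.260464) = 0.851192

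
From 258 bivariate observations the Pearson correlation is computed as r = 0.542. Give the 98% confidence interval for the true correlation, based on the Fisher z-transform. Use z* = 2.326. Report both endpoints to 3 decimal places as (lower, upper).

Fisher z: z_r = atanh(r) = ½·ln((1+0.542)/(1−0.542)) = 0.606983
SE(z) = 1/√(n−3) = 1/√255 = 0.062622
98% ⇒ z* = 2.326; margin = 2.326·0.062622 = 0.145659
CI on z-scale: (0.461324, 0.752642)
Back-transform: tanh(0.461324) = 0.431163, tanh(0.752642) = 0.636722

(0.431, 0.637)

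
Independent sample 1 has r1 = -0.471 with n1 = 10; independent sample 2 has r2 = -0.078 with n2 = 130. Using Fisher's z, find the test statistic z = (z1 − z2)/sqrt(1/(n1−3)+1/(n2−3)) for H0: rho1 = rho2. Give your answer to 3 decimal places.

-1.116

Fisher z-transforms: z1 = atanh(-0.471) = -0.511355, z2 = atanh(-0.078) = -0.078159; difference d = -0.433196
Var(d) = 1/7 + 1/127 = 0.1428571 + 0.0078740 = 0.1507311
z = d/√Var(d) = -0.433196 / √0.1507311 = -0.433196 / 0.388241 = -1.116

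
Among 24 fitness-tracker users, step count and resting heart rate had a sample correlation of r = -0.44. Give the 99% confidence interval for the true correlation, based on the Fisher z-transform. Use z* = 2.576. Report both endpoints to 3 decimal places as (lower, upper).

Fisher z: z_r = atanh(r) = ½·ln((1+(-0.44))/(1−(-0.44))) = -0.472231
SE(z) = 1/√(n−3) = 1/√21 = 0.218218
99% ⇒ z* = 2.576; margin = 2.576·0.218218 = 0.562130
CI on z-scale: (-1.034361, 0.089899)
Back-transform: tanh(-1.034361) = -0.775651, tanh(0.089899) = 0.089658

(-0.776, 0.090)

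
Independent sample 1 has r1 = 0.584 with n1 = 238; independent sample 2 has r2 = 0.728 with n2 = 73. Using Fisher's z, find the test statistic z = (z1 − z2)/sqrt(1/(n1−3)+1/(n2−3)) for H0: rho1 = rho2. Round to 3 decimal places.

Fisher z-transforms: z1 = atanh(0.584) = 0.668512, z2 = atanh(0.728) = 0.924459; difference d = -0.255947
Var(d) = 1/235 + 1/70 = 0.0042553 + 0.0142857 = 0.0185410
z = d/√Var(d) = -0.255947 / √0.0185410 = -0.255947 / 0.136165 = -1.880

-1.880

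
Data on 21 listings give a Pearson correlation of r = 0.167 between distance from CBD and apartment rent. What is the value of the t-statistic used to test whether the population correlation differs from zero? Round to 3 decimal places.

1 − r² = 1 − 0.027889 = 0.972111;  √(1−r²) = 0.985957
√(n−2) = √19 = 4.358899
t = r·√(n−2)/√(1−r²) = 0.167 · 4.358899 / 0.985957 = 0.738

0.738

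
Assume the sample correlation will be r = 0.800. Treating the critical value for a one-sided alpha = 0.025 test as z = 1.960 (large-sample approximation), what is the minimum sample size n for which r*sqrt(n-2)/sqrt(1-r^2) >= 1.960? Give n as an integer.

5

r√(n−2)/√(1−r²) ≥ 1.960  ⇔  n−2 ≥ (1.960)²·(1−r²)/r²
(1−r²)/r² = (1−0.640000)/0.640000 = 0.5625
n ≥ 2 + 3.8416·0.5625 = 2 + 2.1609 = 4.1609
⌈4.1609⌉ = 5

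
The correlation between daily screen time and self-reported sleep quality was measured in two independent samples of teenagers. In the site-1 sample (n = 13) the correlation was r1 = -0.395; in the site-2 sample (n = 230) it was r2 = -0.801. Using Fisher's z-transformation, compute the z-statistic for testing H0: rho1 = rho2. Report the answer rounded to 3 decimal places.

2.116

z1 = atanh(-0.395) = -0.417711,  z2 = atanh(-0.801) = -1.101396
SE = √(1/(n1−3) + 1/(n2−3)) = √(1/10 + 1/227) = √(0.1000000 + 0.0044053) = √0.1044053 = 0.323118
z = (z1 − z2)/SE = (-0.417711 − (-1.101396)) / 0.323118 = 0.683685 / 0.323118 = 2.116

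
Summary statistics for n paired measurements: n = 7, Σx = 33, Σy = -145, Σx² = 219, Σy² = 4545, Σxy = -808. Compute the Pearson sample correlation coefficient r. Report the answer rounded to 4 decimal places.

S_xy = nΣxy − ΣxΣy = 7·(-808) − 33·(-145) = -5656 − (-4785) = -871
S_xx = nΣx² − (Σx)² = 7·219 − 33² = 1533 − 1089 = 444
S_yy = nΣy² − (Σy)² = 7·4545 − (-145)² = 31815 − 21025 = 10790
r = S_xy / √(S_xx·S_yy) = -871 / √(444·10790) = -871 / √4790760 = -871 / 2188.7805 = -0.3979

-0.3979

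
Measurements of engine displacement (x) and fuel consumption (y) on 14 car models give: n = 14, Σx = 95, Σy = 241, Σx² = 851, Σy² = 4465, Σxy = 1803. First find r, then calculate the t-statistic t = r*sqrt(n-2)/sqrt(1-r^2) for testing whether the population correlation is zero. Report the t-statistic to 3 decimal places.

S_xy = nΣxy − ΣxΣy = 14·1803 − 95·241 = 25242 − 22895 = 2347
S_xx = nΣx² − (Σx)² = 14·851 − 95² = 11914 − 9025 = 2889
S_yy = nΣy² − (Σy)² = 14·4465 − 241² = 62510 − 58081 = 4429
r = S_xy / √(S_xx·S_yy) = 2347 / √(2889·4429) = 2347 / √12795381 = 2347 / 3577.0632 = 0.6561
t = r·√(n−2)/√(1−r²) = 0.6561·√12 / √(1−0.430467) = 2.272797 / 0.754674 = 3.012

3.012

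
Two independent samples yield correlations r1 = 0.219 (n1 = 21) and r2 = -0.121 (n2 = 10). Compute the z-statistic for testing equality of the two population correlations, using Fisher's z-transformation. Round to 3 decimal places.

0.773

z1 = atanh(0.219) = 0.222605,  z2 = atanh(-0.121) = -0.121596
SE = √(1/(n1−3) + 1/(n2−3)) = √(1/18 + 1/7) = √(0.0555556 + 0.1428571) = √0.1984127 = 0.445435
z = (z1 − z2)/SE = (0.222605 − (-0.121596)) / 0.445435 = 0.344201 / 0.445435 = 0.773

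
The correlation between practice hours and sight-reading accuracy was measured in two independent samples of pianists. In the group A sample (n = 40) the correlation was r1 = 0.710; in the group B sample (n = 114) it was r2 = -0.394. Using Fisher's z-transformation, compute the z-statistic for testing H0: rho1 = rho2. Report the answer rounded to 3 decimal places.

6.868

Fisher z-transforms: z1 = atanh(0.710) = 0.887184, z2 = atanh(-0.394) = -0.416526; difference d = 1.303710
Var(d) = 1/37 + 1/111 = 0.0270270 + 0.0090090 = 0.0360360
z = d/√Var(d) = 1.303710 / √0.0360360 = 1.303710 / 0.189832 = 6.868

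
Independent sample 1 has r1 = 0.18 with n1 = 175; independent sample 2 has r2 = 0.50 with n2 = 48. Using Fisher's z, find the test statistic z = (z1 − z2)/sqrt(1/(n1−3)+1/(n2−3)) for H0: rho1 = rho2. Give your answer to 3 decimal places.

z1 = atanh(0.18) = 0.181983,  z2 = atanh(0.50) = 0.549306
SE = √(1/(n1−3) + 1/(n2−3)) = √(1/172 + 1/45) = √(0.0058140 + 0.0222222) = √0.0280362 = 0.167440
z = (z1 − z2)/SE = (0.181983 − 0.549306) / 0.167440 = -0.367323 / 0.167440 = -2.194

-2.194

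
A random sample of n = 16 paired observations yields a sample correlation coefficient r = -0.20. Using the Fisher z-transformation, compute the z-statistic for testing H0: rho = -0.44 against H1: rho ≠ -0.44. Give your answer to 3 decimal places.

0.972

Fisher z: atanh(-0.20) = -0.202733, atanh(-0.44) = -0.472231
z = (z_r − z_0)·√(n−3) = (-0.202733 − (-0.472231))·√13 = 0.269498 · 3.605551 = 0.972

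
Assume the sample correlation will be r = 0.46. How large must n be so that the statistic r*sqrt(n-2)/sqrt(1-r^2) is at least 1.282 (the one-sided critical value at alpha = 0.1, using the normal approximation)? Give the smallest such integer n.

r√(n−2)/√(1−r²) ≥ 1.282  ⇔  n−2 ≥ (1.282)²·(1−r²)/r²
(1−r²)/r² = (1−0.2116)/0.2116 = 3.7259
n ≥ 2 + 1.643524·3.7259 = 2 + 6.1236 = 8.1236
⌈8.1236⌉ = 9

9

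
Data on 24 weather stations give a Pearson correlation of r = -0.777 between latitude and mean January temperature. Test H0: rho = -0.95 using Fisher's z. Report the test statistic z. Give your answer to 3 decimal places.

3.639

z_r = atanh(-0.777) = -1.037755,  z_0 = atanh(-0.95) = -1.831781
SE = 1/√(n−3) = 1/√21 = 0.218218
z = (z_r − z_0)/SE = (-1.037755 − (-1.831781)) / 0.218218 = 0.794026 / 0.218218 = 3.639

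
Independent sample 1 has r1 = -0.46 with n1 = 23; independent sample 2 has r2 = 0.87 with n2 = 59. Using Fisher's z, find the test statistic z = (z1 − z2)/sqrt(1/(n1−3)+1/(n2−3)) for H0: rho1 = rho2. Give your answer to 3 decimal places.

Fisher z-transforms: z1 = atanh(-0.46) = -0.497311, z2 = atanh(0.87) = 1.333080; difference d = -1.830391
Var(d) = 1/20 + 1/56 = 0.0500000 + 0.0178571 = 0.0678571
z = d/√Var(d) = -1.830391 / √0.0678571 = -1.830391 / 0.260494 = -7.027

-7.027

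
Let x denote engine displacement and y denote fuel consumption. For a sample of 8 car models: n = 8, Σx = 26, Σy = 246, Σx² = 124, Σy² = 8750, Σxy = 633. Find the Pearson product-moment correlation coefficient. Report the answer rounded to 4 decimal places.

Numerator: nΣxy − (Σx)(Σy) = 8·633 − (26)(246) = -1332
Denominator: √[(nΣx²−(Σx)²)(nΣy²−(Σy)²)]
  nΣx²−(Σx)² = 8·124 − 676 = 316;  nΣy²−(Σy)² = 8·8750 − 60516 = 9484
  √(316·9484) = √2996944 = 1731.1684
r = -1332 / 1731.1684 = -0.7694

-0.7694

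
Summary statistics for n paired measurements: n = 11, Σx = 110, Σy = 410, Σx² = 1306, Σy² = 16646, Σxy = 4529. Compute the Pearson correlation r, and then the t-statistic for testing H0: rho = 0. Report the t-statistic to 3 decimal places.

Numerator: nΣxy − (Σx)(Σy) = 11·4529 − (110)(410) = 4719
Denominator: √[(nΣx²−(Σx)²)(nΣy²−(Σy)²)]
  nΣx²−(Σx)² = 11·1306 − 12100 = 2266;  nΣy²−(Σy)² = 11·16646 − 168100 = 15006
  √(2266·15006) = √34003596 = 5831.2602
r = 4719 / 5831.2602 = 0.8093
t = r·√(n−2)/√(1−r²) = 0.8093·√9 / √(1−0.654966) = 2.427900 / 0.587396 = 4.133

4.133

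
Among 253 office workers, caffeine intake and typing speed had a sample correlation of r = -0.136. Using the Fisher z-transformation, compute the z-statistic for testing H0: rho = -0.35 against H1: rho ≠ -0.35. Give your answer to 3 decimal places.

3.614

z_r = atanh(-0.136) = -0.136848,  z_0 = atanh(-0.35) = -0.365444
SE = 1/√(n−3) = 1/√250 = 0.063246
z = (z_r − z_0)/SE = (-0.136848 − (-0.365444)) / 0.063246 = 0.228596 / 0.063246 = 3.614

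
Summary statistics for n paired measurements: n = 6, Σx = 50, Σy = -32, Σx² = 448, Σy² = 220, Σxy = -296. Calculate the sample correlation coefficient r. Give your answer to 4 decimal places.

-0.7461

S_xy = nΣxy − ΣxΣy = 6·(-296) − 50·(-32) = -1776 − (-1600) = -176
S_xx = nΣx² − (Σx)² = 6·448 − 50² = 2688 − 2500 = 188
S_yy = nΣy² − (Σy)² = 6·220 − (-32)² = 1320 − 1024 = 296
r = S_xy / √(S_xx·S_yy) = -176 / √(188·296) = -176 / √55648 = -176 / 235.8983 = -0.7461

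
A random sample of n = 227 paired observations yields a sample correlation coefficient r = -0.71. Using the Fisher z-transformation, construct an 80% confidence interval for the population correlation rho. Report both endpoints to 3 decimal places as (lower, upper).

(-0.750, -0.665)

Fisher z: z_r = atanh(r) = ½·ln((1+(-0.71))/(1−(-0.71))) = -0.887184
SE(z) = 1/√(n−3) = 1/√224 = 0.066815
80% ⇒ z* = 1.282; margin = 1.282·0.066815 = 0.085657
CI on z-scale: (-0.972841, -0.801527)
Back-transform: tanh(-0.972841) = -0.749950, tanh(-0.801527) = -0.664890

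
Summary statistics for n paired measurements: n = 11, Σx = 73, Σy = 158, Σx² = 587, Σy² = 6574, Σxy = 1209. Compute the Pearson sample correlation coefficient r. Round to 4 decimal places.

Numerator: nΣxy − (Σx)(Σy) = 11·1209 − (73)(158) = 1765
Denominator: √[(nΣx²−(Σx)²)(nΣy²−(Σy)²)]
  nΣx²−(Σx)² = 11·587 − 5329 = 1128;  nΣy²−(Σy)² = 11·6574 − 24964 = 47350
  √(1128·47350) = √53410800 = 7308.2693
r = 1765 / 7308.2693 = 0.2415

0.2415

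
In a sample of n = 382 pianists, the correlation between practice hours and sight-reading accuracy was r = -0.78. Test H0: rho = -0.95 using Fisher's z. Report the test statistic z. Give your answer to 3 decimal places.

15.310

z_r = atanh(-0.78) = -1.045371,  z_0 = atanh(-0.95) = -1.831781
SE = 1/√(n−3) = 1/√379 = 0.051367
z = (z_r − z_0)/SE = (-1.045371 − (-1.831781)) / 0.051367 = 0.786410 / 0.051367 = 15.310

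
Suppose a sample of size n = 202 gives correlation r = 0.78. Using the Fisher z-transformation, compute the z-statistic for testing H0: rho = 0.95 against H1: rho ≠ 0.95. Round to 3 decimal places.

z_r = atanh(0.78) = 1.045371,  z_0 = atanh(0.95) = 1.831781
SE = 1/√(n−3) = 1/√199 = 0.070888
z = (z_r − z_0)/SE = (1.045371 − 1.831781) / 0.070888 = -0.786410 / 0.070888 = -11.094

-11.094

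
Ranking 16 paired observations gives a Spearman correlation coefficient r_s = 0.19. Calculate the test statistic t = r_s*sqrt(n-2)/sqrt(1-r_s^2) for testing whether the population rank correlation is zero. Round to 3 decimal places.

0.724

t = r_s·√(n−2) / √(1−r_s²) with r_s = 0.19, n = 16
  = 0.19·√14 / √(1 − 0.0361)
  = 0.19·3.741657 / 0.981784
  = 0.710915 / 0.981784 = 0.724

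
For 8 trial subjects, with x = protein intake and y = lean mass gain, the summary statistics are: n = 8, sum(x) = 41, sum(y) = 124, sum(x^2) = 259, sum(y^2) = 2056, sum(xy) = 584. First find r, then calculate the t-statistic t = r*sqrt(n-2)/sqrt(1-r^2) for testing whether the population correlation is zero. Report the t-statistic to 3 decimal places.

-2.021

S_xy = nΣxy − ΣxΣy = 8·584 − 41·124 = 4672 − 5084 = -412
S_xx = nΣx² − (Σx)² = 8·259 − 41² = 2072 − 1681 = 391
S_yy = nΣy² − (Σy)² = 8·2056 − 124² = 16448 − 15376 = 1072
r = S_xy / √(S_xx·S_yy) = -412 / √(391·1072) = -412 / √419152 = -412 / 647.4195 = -0.6364
t = r·√(n−2)/√(1−r²) = -0.6364·√6 / √(1−0.405005) = -1.558855 / 0.771359 = -2.021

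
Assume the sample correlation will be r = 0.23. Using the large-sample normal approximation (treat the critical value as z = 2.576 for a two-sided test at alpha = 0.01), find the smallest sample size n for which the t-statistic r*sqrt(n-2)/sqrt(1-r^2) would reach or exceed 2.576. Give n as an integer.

r√(n−2)/√(1−r²) ≥ 2.576  ⇔  n−2 ≥ (2.576)²·(1−r²)/r²
(1−r²)/r² = (1−0.0529)/0.0529 = 17.9036
n ≥ 2 + 6.635776·17.9036 = 2 + 118.8043 = 120.8043
⌈120.8043⌉ = 121

121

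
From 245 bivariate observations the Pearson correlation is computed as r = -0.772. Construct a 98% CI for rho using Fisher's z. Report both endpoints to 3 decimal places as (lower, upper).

(-0.826, -0.704)

Fisher z: z_r = atanh(r) = ½·ln((1+(-0.772))/(1−(-0.772))) = -1.025259
SE(z) = 1/√(n−3) = 1/√242 = 0.064282
98% ⇒ z* = 2.326; margin = 2.326·0.064282 = 0.149520
CI on z-scale: (-1.174779, -0.875739)
Back-transform: tanh(-1.174779) = -0.825798, tanh(-0.875739) = -0.704278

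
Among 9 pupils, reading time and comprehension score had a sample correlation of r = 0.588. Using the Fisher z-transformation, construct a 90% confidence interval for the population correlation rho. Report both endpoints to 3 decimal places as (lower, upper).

(0.003, 0.873)

Fisher z: z_r = atanh(r) = ½·ln((1+0.588)/(1−0.588)) = 0.674604
SE(z) = 1/√(n−3) = 1/√6 = 0.408248
90% ⇒ z* = 1.645; margin = 1.645·0.408248 = 0.671568
CI on z-scale: (0.003036, 1.346172)
Back-transform: tanh(0.003036) = 0.003036, tanh(1.346172) = 0.873147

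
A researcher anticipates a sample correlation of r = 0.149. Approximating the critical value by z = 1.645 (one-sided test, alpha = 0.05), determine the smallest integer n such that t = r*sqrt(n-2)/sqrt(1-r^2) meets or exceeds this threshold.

Need r·√(n−2)/√(1−r²) ≥ 1.645
√(n−2) ≥ 1.645·√(1−0.022201) / 0.149 = 1.645·0.988837 / 0.149 = 10.9170
n−2 ≥ 119.1809  ⇒  n ≥ 121.1809
Smallest integer n = 122

122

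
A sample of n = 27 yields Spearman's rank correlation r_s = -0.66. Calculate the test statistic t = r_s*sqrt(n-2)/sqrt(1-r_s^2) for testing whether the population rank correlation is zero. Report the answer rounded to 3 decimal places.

-4.393

1 − r_s² = 1 − 0.4356 = 0.5644;  √(1−r_s²) = 0.751266
√(n−2) = √25 = 5.000000
t = r_s·√(n−2)/√(1−r_s²) = -0.66 · 5.000000 / 0.751266 = -4.393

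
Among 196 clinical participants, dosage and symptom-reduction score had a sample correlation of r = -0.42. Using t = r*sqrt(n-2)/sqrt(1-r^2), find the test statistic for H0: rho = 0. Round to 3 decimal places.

1 − r² = 1 − 0.1764 = 0.8236;  √(1−r²) = 0.907524
√(n−2) = √194 = 13.928388
t = r·√(n−2)/√(1−r²) = -0.42 · 13.928388 / 0.907524 = -6.446

-6.446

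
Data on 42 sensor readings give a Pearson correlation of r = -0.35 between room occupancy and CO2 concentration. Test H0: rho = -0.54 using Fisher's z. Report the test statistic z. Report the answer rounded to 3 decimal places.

z_r = atanh(-0.35) = -0.365444,  z_0 = atanh(-0.54) = -0.604156
SE = 1/√(n−3) = 1/√39 = 0.160128
z = (z_r − z_0)/SE = (-0.365444 − (-0.604156)) / 0.160128 = 0.238712 / 0.160128 = 1.491

1.491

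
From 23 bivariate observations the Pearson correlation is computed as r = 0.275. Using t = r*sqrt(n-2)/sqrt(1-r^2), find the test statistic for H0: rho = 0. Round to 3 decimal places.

1.311

1 − r² = 1 − 0.075625 = 0.924375;  √(1−r²) = 0.961444
√(n−2) = √21 = 4.582576
t = r·√(n−2)/√(1−r²) = 0.275 · 4.582576 / 0.961444 = 1.311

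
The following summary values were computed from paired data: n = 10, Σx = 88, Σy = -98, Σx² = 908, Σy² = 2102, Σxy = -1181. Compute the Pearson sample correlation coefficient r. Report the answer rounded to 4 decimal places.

Numerator: nΣxy − (Σx)(Σy) = 10·(-1181) − (88)(-98) = -3186
Denominator: √[(nΣx²−(Σx)²)(nΣy²−(Σy)²)]
  nΣx²−(Σx)² = 10·908 − 7744 = 1336;  nΣy²−(Σy)² = 10·2102 − 9604 = 11416
  √(1336·11416) = √15251776 = 3905.3522
r = -3186 / 3905.3522 = -0.8158

-0.8158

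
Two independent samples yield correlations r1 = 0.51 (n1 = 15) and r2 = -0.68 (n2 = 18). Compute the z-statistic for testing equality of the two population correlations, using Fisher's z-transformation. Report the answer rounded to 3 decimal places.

3.594

Fisher z-transforms: z1 = atanh(0.51) = 0.562730, z2 = atanh(-0.68) = -0.829114; difference d = 1.391844
Var(d) = 1/12 + 1/15 = 0.0833333 + 0.0666667 = 0.1500000
z = d/√Var(d) = 1.391844 / √0.1500000 = 1.391844 / 0.387298 = 3.594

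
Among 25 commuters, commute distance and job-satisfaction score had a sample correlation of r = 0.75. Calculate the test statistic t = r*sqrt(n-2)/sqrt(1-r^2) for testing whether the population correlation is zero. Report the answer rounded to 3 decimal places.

5.438

1 − r² = 1 − 0.5625 = 0.4375;  √(1−r²) = 0.661438
√(n−2) = √23 = 4.795832
t = r·√(n−2)/√(1−r²) = 0.75 · 4.795832 / 0.661438 = 5.438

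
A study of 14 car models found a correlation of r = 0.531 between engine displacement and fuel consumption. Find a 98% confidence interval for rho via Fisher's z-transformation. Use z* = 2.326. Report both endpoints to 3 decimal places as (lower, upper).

Fisher z: z_r = atanh(r) = ½·ln((1+0.531)/(1−0.531)) = 0.591537
SE(z) = 1/√(n−3) = 1/√11 = 0.301511
98% ⇒ z* = 2.326; margin = 2.326·0.301511 = 0.701315
CI on z-scale: (-0.109778, 1.292852)
Back-transform: tanh(-0.109778) = -0.109339, tanh(1.292852) = 0.859872

(-0.109, 0.860)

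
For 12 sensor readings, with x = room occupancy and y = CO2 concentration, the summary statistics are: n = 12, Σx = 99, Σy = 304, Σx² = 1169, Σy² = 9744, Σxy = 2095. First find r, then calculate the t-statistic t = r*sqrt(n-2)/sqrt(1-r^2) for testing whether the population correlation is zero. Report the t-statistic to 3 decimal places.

-1.763

S_xy = nΣxy − ΣxΣy = 12·2095 − 99·304 = 25140 − 30096 = -4956
S_xx = nΣx² − (Σx)² = 12·1169 − 99² = 14028 − 9801 = 4227
S_yy = nΣy² − (Σy)² = 12·9744 − 304² = 116928 − 92416 = 24512
r = S_xy / √(S_xx·S_yy) = -4956 / √(4227·24512) = -4956 / √103612224 = -4956 / 10179.0090 = -0.4869
t = r·√(n−2)/√(1−r²) = -0.4869·√10 / √(1−0.237072) = -1.539713 / 0.873457 = -1.763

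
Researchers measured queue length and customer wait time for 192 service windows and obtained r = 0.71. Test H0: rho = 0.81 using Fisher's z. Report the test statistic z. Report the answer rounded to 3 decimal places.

z_r = atanh(0.71) = 0.887184,  z_0 = atanh(0.81) = 1.127029
SE = 1/√(n−3) = 1/√189 = 0.072739
z = (z_r − z_0)/SE = (0.887184 − 1.127029) / 0.072739 = -0.239845 / 0.072739 = -3.297

-3.297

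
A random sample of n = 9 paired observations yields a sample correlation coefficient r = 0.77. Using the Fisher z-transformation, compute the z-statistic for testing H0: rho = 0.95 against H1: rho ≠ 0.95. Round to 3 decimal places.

Fisher z: atanh(0.77) = 1.020328, atanh(0.95) = 1.831781
z = (z_r − z_0)·√(n−3) = (1.020328 − 1.831781)·√6 = -0.811453 · 2.449490 = -1.988

-1.988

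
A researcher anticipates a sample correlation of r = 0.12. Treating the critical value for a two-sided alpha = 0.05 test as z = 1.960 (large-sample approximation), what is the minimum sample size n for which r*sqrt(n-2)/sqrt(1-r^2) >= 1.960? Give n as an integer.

265

r√(n−2)/√(1−r²) ≥ 1.960  ⇔  n−2 ≥ (1.960)²·(1−r²)/r²
(1−r²)/r² = (1−0.0144)/0.0144 = 68.4444
n ≥ 2 + 3.8416·68.4444 = 2 + 262.9360 = 264.9360
⌈264.9360⌉ = 265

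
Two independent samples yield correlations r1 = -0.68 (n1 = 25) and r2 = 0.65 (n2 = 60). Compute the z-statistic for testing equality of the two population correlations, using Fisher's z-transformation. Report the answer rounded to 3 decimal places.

Fisher z-transforms: z1 = atanh(-0.68) = -0.829114, z2 = atanh(0.65) = 0.775299; difference d = -1.604413
Var(d) = 1/22 + 1/57 = 0.0454545 + 0.0175439 = 0.0629984
z = d/√Var(d) = -1.604413 / √0.0629984 = -1.604413 / 0.250995 = -6.392

-6.392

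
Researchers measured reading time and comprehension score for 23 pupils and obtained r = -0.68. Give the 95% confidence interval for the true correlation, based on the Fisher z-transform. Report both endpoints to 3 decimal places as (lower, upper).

(-0.853, -0.372)

z_r = atanh(-0.68) = -0.829114;  SE = 1/√(n−3) = 1/√20 = 0.223607
z-limits: -0.829114 ± 1.960·0.223607 = -0.829114 ± 0.438270 = [-1.267384, -0.390844]
ρ-limits: (tanh -1.267384, tanh -0.390844) = (-0.853, -0.372)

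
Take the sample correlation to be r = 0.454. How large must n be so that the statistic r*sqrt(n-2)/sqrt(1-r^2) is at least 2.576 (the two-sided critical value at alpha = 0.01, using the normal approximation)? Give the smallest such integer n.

28

Need r·√(n−2)/√(1−r²) ≥ 2.576
√(n−2) ≥ 2.576·√(1−0.206116) / 0.454 = 2.576·0.891002 / 0.454 = 5.0556
n−2 ≥ 25.5591  ⇒  n ≥ 27.5591
Smallest integer n = 28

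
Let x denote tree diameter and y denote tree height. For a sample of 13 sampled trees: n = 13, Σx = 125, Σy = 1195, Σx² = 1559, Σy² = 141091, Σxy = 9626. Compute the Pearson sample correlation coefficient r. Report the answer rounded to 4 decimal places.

Numerator: nΣxy − (Σx)(Σy) = 13·9626 − (125)(1195) = -24237
Denominator: √[(nΣx²−(Σx)²)(nΣy²−(Σy)²)]
  nΣx²−(Σx)² = 13·1559 − 15625 = 4642;  nΣy²−(Σy)² = 13·141091 − 1428025 = 406158
  √(4642·406158) = √1885385436 = 43421.0253
r = -24237 / 43421.0253 = -0.5582

-0.5582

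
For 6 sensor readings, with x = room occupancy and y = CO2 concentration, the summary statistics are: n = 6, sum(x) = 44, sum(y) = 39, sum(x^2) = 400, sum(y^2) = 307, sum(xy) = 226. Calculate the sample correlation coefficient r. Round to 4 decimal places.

S_xy = nΣxy − ΣxΣy = 6·226 − 44·39 = 1356 − 1716 = -360
S_xx = nΣx² − (Σx)² = 6·400 − 44² = 2400 − 1936 = 464
S_yy = nΣy² − (Σy)² = 6·307 − 39² = 1842 − 1521 = 321
r = S_xy / √(S_xx·S_yy) = -360 / √(464·321) = -360 / √148944 = -360 / 385.9326 = -0.9328

-0.9328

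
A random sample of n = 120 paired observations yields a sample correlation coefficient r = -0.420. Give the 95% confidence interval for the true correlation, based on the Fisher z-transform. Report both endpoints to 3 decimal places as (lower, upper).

(-0.557, -0.260)

Fisher z: z_r = atanh(r) = ½·ln((1+(-0.420))/(1−(-0.420))) = -0.447692
SE(z) = 1/√(n−3) = 1/√117 = 0.092450
95% ⇒ z* = 1.960; margin = 1.960·0.092450 = 0.181202
CI on z-scale: (-0.628894, -0.266490)
Back-transform: tanh(-0.628894) = -0.557290, tanh(-0.266490) = -0.260356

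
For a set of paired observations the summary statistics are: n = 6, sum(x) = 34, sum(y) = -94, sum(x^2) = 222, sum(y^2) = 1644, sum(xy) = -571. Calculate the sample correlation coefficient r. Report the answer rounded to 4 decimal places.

S_xy = nΣxy − ΣxΣy = 6·(-571) − 34·(-94) = -3426 − (-3196) = -230
S_xx = nΣx² − (Σx)² = 6·222 − 34² = 1332 − 1156 = 176
S_yy = nΣy² − (Σy)² = 6·1644 − (-94)² = 9864 − 8836 = 1028
r = S_xy / √(S_xx·S_yy) = -230 / √(176·1028) = -230 / √180928 = -230 / 425.3563 = -0.5407

-0.5407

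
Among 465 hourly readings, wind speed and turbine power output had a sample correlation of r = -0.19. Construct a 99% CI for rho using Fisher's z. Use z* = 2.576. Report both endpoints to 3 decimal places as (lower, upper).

Fisher z: z_r = atanh(r) = ½·ln((1+(-0.19))/(1−(-0.19))) = -0.192337
SE(z) = 1/√(n−3) = 1/√462 = 0.046524
99% ⇒ z* = 2.576; margin = 2.576·0.046524 = 0.119846
CI on z-scale: (-0.312183, -0.072491)
Back-transform: tanh(-0.312183) = -0.302422, tanh(-0.072491) = -0.072364

(-0.302, -0.072)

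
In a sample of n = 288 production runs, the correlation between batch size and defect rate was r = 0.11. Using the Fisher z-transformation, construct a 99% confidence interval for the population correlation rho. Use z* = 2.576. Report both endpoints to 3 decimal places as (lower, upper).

Fisher z: z_r = atanh(r) = ½·ln((1+0.11)/(1−0.11)) = 0.110447
SE(z) = 1/√(n−3) = 1/√285 = 0.059235
99% ⇒ z* = 2.576; margin = 2.576·0.059235 = 0.152589
CI on z-scale: (-0.042142, 0.263036)
Back-transform: tanh(-0.042142) = -0.042117, tanh(0.263036) = 0.257133

(-0.042, 0.257)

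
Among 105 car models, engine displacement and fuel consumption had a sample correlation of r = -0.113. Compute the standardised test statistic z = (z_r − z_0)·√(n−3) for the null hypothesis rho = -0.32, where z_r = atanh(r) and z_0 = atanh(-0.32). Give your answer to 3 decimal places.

z_r = atanh(-0.113) = -0.113485,  z_0 = atanh(-0.32) = -0.331647
SE = 1/√(n−3) = 1/√102 = 0.099015
z = (z_r − z_0)/SE = (-0.113485 − (-0.331647)) / 0.099015 = 0.218162 / 0.099015 = 2.203

2.203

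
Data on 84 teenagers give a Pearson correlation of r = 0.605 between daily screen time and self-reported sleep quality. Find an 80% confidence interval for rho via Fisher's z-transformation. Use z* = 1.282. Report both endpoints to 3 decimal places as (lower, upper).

z_r = atanh(0.605) = 0.700997;  SE = 1/√(n−3) = 1/√81 = 0.111111
z-limits: 0.700997 ± 1.282·0.111111 = 0.700997 ± 0.142444 = [0.558553, 0.843441]
ρ-limits: (tanh 0.558553, tanh 0.843441) = (0.507, 0.688)

(0.507, 0.688)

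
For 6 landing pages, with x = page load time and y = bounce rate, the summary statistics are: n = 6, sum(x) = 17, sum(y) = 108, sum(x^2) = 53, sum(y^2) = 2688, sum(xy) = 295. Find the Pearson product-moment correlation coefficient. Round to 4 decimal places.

-0.1834

Numerator: nΣxy − (Σx)(Σy) = 6·295 − (17)(108) = -66
Denominator: √[(nΣx²−(Σx)²)(nΣy²−(Σy)²)]
  nΣx²−(Σx)² = 6·53 − 289 = 29;  nΣy²−(Σy)² = 6·2688 − 11664 = 4464
  √(29·4464) = √129456 = 359.7999
r = -66 / 359.7999 = -0.1834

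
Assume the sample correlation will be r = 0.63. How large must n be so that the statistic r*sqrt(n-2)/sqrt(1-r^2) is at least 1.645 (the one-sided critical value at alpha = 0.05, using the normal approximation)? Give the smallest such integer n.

r√(n−2)/√(1−r²) ≥ 1.645  ⇔  n−2 ≥ (1.645)²·(1−r²)/r²
(1−r²)/r² = (1−0.3969)/0.3969 = 1.5195
n ≥ 2 + 2.706025·1.5195 = 2 + 4.1118 = 6.1118
⌈6.1118⌉ = 7

7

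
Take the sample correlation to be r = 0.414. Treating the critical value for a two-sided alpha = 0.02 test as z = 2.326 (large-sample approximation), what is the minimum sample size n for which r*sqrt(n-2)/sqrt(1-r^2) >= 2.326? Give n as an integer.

29

Need r·√(n−2)/√(1−r²) ≥ 2.326
√(n−2) ≥ 2.326·√(1−0.171396) / 0.414 = 2.326·0.910277 / 0.414 = 5.1143
n−2 ≥ 26.1561  ⇒  n ≥ 28.1561
Smallest integer n = 29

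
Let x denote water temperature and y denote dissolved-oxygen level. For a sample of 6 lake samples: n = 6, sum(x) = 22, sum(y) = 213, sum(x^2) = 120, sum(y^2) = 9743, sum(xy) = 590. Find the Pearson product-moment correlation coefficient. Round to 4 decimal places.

-0.6520

Numerator: nΣxy − (Σx)(Σy) = 6·590 − (22)(213) = -1146
Denominator: √[(nΣx²−(Σx)²)(nΣy²−(Σy)²)]
  nΣx²−(Σx)² = 6·120 − 484 = 236;  nΣy²−(Σy)² = 6·9743 − 45369 = 13089
  √(236·13089) = √3089004 = 1757.5563
r = -1146 / 1757.5563 = -0.6520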